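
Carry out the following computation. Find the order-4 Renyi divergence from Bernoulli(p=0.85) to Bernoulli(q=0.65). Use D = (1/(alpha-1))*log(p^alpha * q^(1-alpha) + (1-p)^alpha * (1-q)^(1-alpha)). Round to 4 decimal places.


Renyi divergence of order alpha between Bernoulli distributions:
D = (1/(alpha-1))*log(p^alpha * q^(1-alpha) + (1-p)^alpha * (1-q)^(1-alpha)).
alpha = 4, p = 0.85, q = 0.65.
p^alpha * q^(1-alpha) = 0.85^4 * 0.65^-3 = 1.900797.
(1-p)^alpha * (1-q)^(1-alpha) = 0.15^4 * 0.35^-3 = 0.011808.
sum = 1.900797 + 0.011808 = 1.912604.
D = (1/3)*log(1.912604) = 0.2162

0.2162


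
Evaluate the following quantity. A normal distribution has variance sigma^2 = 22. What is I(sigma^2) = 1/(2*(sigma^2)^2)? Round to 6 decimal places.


Fisher information for variance: I(sigma^2) = 1/(2*sigma^4).
sigma^2 = 22, so sigma^4 = 484.
I = 1/(2*484) = 1/968 = 0.001033

0.001033


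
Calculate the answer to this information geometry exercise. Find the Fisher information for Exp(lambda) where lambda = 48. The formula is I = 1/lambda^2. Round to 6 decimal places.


Fisher information for exponential: I(lambda) = 1/lambda^2.
lambda = 48, lambda^2 = 2304.
I = 1/2304 = 0.000434

0.000434


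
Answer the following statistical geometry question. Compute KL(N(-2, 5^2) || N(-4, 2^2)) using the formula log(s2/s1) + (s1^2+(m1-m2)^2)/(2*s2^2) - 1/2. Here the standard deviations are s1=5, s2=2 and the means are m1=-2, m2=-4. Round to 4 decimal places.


KL divergence between normal distributions:
KL = log(s2/s1) + (s1^2 + (m1-m2)^2)/(2*s2^2) - 1/2.
log(2/5) = -0.916291.
(5^2 + (-2--4)^2)/(2*2^2) = (25 + 4)/8 = 3.625.
KL = -0.916291 + 3.625 - 0.5 = 2.2087

2.2087


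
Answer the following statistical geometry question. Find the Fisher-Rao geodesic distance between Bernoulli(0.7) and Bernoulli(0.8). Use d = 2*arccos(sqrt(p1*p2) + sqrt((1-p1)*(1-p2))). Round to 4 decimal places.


Geodesic distance on Bernoulli manifold:
d(p1,p2) = 2*arccos(sqrt(p1*p2) + sqrt((1-p1)*(1-p2))).
sqrt(p1*p2) = sqrt(0.7*0.8) = 0.748331.
sqrt((1-p1)*(1-p2)) = sqrt(0.3*0.2) = 0.244949.
arg = 0.748331 + 0.244949 = 0.99328.
d = 2*arccos(0.99328) = 0.2320

0.2320


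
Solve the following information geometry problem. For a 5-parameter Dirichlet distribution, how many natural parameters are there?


Exponential family dimension calculation:
Dirichlet with 5 components has 5 natural parameters.

5


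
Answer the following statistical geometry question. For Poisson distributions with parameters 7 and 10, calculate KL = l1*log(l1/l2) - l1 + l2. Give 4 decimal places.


KL divergence for Poisson:
KL = l1*log(l1/l2) - l1 + l2.
l1 = 7, l2 = 10.
log(7/10) = -0.356675.
l1*log(l1/l2) = 7 * -0.356675 = -2.496725.
KL = -2.496725 - 7 + 10 = 0.5033

0.5033


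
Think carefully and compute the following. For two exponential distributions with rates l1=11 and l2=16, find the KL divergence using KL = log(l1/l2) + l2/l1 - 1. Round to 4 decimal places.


KL divergence for exponential family:
KL = log(l1/l2) + l2/l1 - 1.
log(11/16) = -0.374693.
16/11 = 1.454545.
KL = -0.374693 + 1.454545 - 1 = 0.0799

0.0799


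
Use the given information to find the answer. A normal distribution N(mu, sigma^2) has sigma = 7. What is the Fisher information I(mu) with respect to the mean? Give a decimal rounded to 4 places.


The Fisher information for the mean of a normal distribution is I(mu) = 1/sigma^2.
sigma = 7, so sigma^2 = 49.
I(mu) = 1/49 = 0.0204

0.0204


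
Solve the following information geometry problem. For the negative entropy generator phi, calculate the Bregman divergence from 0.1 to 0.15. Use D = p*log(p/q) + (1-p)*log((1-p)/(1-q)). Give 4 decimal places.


Bregman divergence with negative entropy generator:
D = p*log(p/q) + (1-p)*log((1-p)/(1-q)).
p = 0.1, q = 0.15.
p*log(p/q) = 0.1*log(0.1/0.15) = -0.040547.
(1-p)*log((1-p)/(1-q)) = 0.9*log(0.9/0.85) = 0.051443.
D = -0.040547 + 0.051443 = 0.0109

0.0109


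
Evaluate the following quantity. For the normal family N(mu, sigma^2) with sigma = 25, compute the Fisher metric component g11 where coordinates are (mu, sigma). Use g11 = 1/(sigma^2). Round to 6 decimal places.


For the 2-parameter normal family, the Fisher metric has:
  g11 = 1/sigma^2, g22 = 2/sigma^2.
sigma = 25, sigma^2 = 625.
g11 = 0.001600

0.001600


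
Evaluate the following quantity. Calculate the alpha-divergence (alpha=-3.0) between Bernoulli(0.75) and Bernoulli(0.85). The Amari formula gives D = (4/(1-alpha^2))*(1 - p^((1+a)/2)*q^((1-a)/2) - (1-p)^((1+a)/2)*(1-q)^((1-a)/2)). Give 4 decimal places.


Amari alpha-divergence:
D = (4/(1-alpha^2))*(1 - p^((1+a)/2)*q^((1-a)/2) - (1-p)^((1+a)/2)*(1-q)^((1-a)/2)).
alpha = -3.0, p = 0.75, q = 0.85.
e1 = (1+alpha)/2 = -1.0, e2 = (1-alpha)/2 = 2.0.
t1 = p^e1 * q^e2 = 0.75^-1.0 * 0.85^2.0 = 0.963333.
t2 = (1-p)^e1 * (1-q)^e2 = 0.25^-1.0 * 0.15^2.0 = 0.09.
4/(1-alpha^2) = -0.5.
D = -0.5*(1 - 0.963333 - 0.09) = 0.0267

0.0267


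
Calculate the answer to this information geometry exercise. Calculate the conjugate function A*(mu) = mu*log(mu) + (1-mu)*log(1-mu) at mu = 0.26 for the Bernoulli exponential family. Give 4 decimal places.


Legendre transform for Bernoulli:
A*(mu) = mu*log(mu) + (1-mu)*log(1-mu).
mu = 0.26, 1-mu = 0.74.
mu*log(mu) = 0.26*log(0.26) = -0.350239.
(1-mu)*log(1-mu) = 0.74*log(0.74) = -0.222818.
A* = -0.350239 + -0.222818 = -0.5731

-0.5731


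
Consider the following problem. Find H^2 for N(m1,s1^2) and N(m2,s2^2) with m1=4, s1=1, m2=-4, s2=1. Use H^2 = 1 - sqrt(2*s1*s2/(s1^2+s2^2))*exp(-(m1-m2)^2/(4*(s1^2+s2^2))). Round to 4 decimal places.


Squared Hellinger distance for Gaussians:
H^2 = 1 - sqrt(2*s1*s2/(s1^2+s2^2)) * exp(-(m1-m2)^2/(4*(s1^2+s2^2))).
s1^2 = 1, s2^2 = 1, s1^2+s2^2 = 2.
sqrt(2*1*1/(2)) = 1.0.
(m1-m2)^2 = (8)^2 = 64.
exp(-64/(4*2)) = exp(-8.0) = 0.000335.
H^2 = 1 - 1.0*0.000335 = 0.9997

0.9997


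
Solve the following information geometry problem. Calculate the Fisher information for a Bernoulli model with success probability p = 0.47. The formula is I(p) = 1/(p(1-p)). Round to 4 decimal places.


For Bernoulli(p), Fisher information is I(p) = 1/(p*(1-p)).
p = 0.47, 1-p = 0.53.
p*(1-p) = 0.2491.
I(p) = 1/0.2491 = 4.0145

4.0145


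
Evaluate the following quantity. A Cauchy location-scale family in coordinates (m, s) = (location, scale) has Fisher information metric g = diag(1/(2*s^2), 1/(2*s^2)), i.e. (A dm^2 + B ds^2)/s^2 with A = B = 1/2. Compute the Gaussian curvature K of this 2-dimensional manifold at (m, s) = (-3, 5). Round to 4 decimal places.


The metric has the form g = (A dm^2 + B ds^2)/s^2 with A = 1/2, B = 1/2.
Substitute u = sqrt(A/B)*m: g = B*(du^2 + ds^2)/s^2, i.e. B times the
Poincare upper half-plane metric, which has constant Gaussian curvature -1.
Scaling a 2D metric by a constant c divides the Gaussian curvature by c,
so K = -1/B = -1/(1/2) = -2.0000 everywhere (the point (m, s) = (-3, 5) is irrelevant:
the curvature is constant).
The requested Gaussian curvature is K = -2.0000.

-2.0000


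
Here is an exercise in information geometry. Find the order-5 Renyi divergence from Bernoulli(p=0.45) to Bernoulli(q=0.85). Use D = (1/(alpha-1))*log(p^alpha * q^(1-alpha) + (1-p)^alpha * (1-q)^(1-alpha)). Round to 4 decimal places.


Renyi divergence of order alpha between Bernoulli distributions:
D = (1/(alpha-1))*log(p^alpha * q^(1-alpha) + (1-p)^alpha * (1-q)^(1-alpha)).
alpha = 5, p = 0.45, q = 0.85.
p^alpha * q^(1-alpha) = 0.45^5 * 0.85^-4 = 0.03535.
(1-p)^alpha * (1-q)^(1-alpha) = 0.55^5 * 0.15^-4 = 99.414198.
sum = 0.03535 + 99.414198 = 99.449547.
D = (1/4)*log(99.449547) = 1.1499

1.1499


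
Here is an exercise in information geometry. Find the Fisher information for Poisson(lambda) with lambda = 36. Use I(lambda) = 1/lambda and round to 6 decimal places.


Fisher information for Poisson: I(lambda) = 1/lambda.
lambda = 36.
I(lambda) = 1/36 = 0.027778

0.027778


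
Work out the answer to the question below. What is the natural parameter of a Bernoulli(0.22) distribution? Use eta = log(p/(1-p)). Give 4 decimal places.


Natural parameter for Bernoulli: eta = log(p/(1-p)).
p = 0.22, 1-p = 0.78.
p/(1-p) = 0.282051.
eta = log(0.282051) = -1.2657

-1.2657


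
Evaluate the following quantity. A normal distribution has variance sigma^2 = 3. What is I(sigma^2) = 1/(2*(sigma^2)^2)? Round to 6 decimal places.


Fisher information for variance: I(sigma^2) = 1/(2*sigma^4).
sigma^2 = 3, so sigma^4 = 9.
I = 1/(2*9) = 1/18 = 0.055556

0.055556


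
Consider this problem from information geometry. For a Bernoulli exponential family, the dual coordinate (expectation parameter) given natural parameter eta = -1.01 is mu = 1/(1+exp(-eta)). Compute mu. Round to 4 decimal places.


Dual coordinate (expectation parameter) for Bernoulli:
mu = 1/(1+exp(-eta)).
eta = -1.01.
exp(-eta) = exp(1.01) = 2.745601.
mu = 1/(1+2.745601) = 0.2670

0.2670


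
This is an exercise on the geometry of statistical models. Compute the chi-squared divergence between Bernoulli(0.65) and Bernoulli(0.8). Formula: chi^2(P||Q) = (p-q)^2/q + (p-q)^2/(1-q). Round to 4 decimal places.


Chi-squared divergence between Bernoulli distributions:
chi^2 = (p-q)^2/q + (p-q)^2/(1-q).
p = 0.65, q = 0.8, p-q = -0.15.
(p-q)^2 = 0.0225.
term1 = 0.0225/0.8 = 0.028125.
term2 = 0.0225/0.2 = 0.1125.
chi^2 = 0.028125 + 0.1125 = 0.1406

0.1406


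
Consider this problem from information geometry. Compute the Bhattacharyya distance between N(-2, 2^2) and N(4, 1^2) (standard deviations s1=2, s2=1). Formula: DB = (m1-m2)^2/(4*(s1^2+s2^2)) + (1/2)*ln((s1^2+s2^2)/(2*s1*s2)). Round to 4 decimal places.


Bhattacharyya distance between two Gaussians:
DB = (m1-m2)^2/(4*(s1^2+s2^2)) + (1/2)*ln((s1^2+s2^2)/(2*s1*s2)).
(m1-m2)^2 = (-6)^2 = 36.
s1^2+s2^2 = 4 + 1 = 5.
term1 = 36/20 = 1.8.
term2 = 0.5*ln(5/4.0) = 0.111572.
DB = 1.8 + 0.111572 = 1.9116

1.9116


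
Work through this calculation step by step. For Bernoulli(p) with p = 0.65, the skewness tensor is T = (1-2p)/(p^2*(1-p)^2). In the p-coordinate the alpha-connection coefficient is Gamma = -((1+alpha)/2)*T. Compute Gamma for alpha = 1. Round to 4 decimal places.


Skewness (Amari-Chentsov) tensor: T = (1-2p)/(p^2*(1-p)^2).
p = 0.65, 1-2p = -0.3, p^2 = 0.4225, (1-p)^2 = 0.1225.
T = -0.3/(0.4225 * 0.1225) = -5.796401.
In the p-coordinate, Gamma^(alpha) = Gamma^(0) - (alpha/2)*T with Gamma^(0) = (1/2)*g'(p) = -T/2,
so Gamma^(alpha) = -((1+alpha)/2)*T.
alpha = 1, -(1+alpha)/2 = -1.0.
Gamma = -1.0 * -5.796401 = 5.7964

5.7964


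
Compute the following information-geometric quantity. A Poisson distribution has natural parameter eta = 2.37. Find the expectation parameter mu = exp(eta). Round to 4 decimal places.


Expectation parameter for Poisson exponential family:
mu = exp(eta).
eta = 2.37.
mu = exp(2.37) = 10.6974

10.6974


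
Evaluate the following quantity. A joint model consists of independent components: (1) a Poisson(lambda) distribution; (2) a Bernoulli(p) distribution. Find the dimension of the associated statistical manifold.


The dimension of a statistical manifold equals the number of free
(independent) real parameters of the model. For a product of independent
blocks the parameter counts add.
- Poisson (lambda): 1.
- Bernoulli (p): 1.
Total = 1 + 1 = 2.
Dimension = 2

2


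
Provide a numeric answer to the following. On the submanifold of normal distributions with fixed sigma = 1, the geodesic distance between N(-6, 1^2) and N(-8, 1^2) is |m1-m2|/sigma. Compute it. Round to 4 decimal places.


On the fixed-variance normal subfamily, geodesic distance = |m1-m2|/sigma.
|-6 - -8| = 2.
sigma = 1.
d = 2/1 = 2.0000

2.0000


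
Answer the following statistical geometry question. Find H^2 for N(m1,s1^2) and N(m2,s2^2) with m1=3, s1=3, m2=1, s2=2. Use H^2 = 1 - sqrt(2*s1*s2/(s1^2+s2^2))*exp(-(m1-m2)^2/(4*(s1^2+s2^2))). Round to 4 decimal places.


Squared Hellinger distance for Gaussians:
H^2 = 1 - sqrt(2*s1*s2/(s1^2+s2^2)) * exp(-(m1-m2)^2/(4*(s1^2+s2^2))).
s1^2 = 9, s2^2 = 4, s1^2+s2^2 = 13.
sqrt(2*3*2/(13)) = 0.960769.
(m1-m2)^2 = (2)^2 = 4.
exp(-4/(4*13)) = exp(-0.076923) = 0.925961.
H^2 = 1 - 0.960769*0.925961 = 0.1104

0.1104


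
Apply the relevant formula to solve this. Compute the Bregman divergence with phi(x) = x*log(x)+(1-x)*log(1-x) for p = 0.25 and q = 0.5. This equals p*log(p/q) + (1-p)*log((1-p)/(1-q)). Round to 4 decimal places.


Bregman divergence with negative entropy generator:
D = p*log(p/q) + (1-p)*log((1-p)/(1-q)).
p = 0.25, q = 0.5.
p*log(p/q) = 0.25*log(0.25/0.5) = -0.173287.
(1-p)*log((1-p)/(1-q)) = 0.75*log(0.75/0.5) = 0.304099.
D = -0.173287 + 0.304099 = 0.1308

0.1308


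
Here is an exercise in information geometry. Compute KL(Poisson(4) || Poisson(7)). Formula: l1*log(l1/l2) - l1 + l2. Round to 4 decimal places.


KL divergence for Poisson:
KL = l1*log(l1/l2) - l1 + l2.
l1 = 4, l2 = 7.
log(4/7) = -0.559616.
l1*log(l1/l2) = 4 * -0.559616 = -2.238463.
KL = -2.238463 - 4 + 7 = 0.7615

0.7615


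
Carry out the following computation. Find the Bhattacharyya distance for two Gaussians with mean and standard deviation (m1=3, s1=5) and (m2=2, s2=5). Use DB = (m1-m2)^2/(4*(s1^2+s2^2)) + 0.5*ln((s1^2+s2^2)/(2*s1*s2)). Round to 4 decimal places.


Bhattacharyya distance between two Gaussians:
DB = (m1-m2)^2/(4*(s1^2+s2^2)) + (1/2)*ln((s1^2+s2^2)/(2*s1*s2)).
(m1-m2)^2 = (1)^2 = 1.
s1^2+s2^2 = 25 + 25 = 50.
term1 = 1/200 = 0.005.
term2 = 0.5*ln(50/50.0) = 0.0.
DB = 0.005 + 0.0 = 0.0050

0.0050


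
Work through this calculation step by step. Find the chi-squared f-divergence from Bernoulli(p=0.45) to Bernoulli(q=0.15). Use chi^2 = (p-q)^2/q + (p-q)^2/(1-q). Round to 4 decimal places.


Chi-squared divergence between Bernoulli distributions:
chi^2 = (p-q)^2/q + (p-q)^2/(1-q).
p = 0.45, q = 0.15, p-q = 0.3.
(p-q)^2 = 0.09.
term1 = 0.09/0.15 = 0.6.
term2 = 0.09/0.85 = 0.105882.
chi^2 = 0.6 + 0.105882 = 0.7059

0.7059


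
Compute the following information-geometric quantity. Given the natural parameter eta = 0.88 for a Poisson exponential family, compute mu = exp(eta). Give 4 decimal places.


Expectation parameter for Poisson exponential family:
mu = exp(eta).
eta = 0.88.
mu = exp(0.88) = 2.4109

2.4109


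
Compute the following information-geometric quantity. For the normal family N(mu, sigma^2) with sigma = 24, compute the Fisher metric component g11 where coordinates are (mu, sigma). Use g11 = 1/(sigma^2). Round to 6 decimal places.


For the 2-parameter normal family, the Fisher metric has:
  g11 = 1/sigma^2, g22 = 2/sigma^2.
sigma = 24, sigma^2 = 576.
g11 = 0.001736

0.001736


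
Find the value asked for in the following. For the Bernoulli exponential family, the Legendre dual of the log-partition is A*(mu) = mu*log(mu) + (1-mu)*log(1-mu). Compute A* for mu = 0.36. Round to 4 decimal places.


Legendre transform for Bernoulli:
A*(mu) = mu*log(mu) + (1-mu)*log(1-mu).
mu = 0.36, 1-mu = 0.64.
mu*log(mu) = 0.36*log(0.36) = -0.367794.
(1-mu)*log(1-mu) = 0.64*log(0.64) = -0.285624.
A* = -0.367794 + -0.285624 = -0.6534

-0.6534


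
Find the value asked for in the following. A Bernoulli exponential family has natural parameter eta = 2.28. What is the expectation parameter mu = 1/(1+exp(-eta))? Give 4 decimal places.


Dual coordinate (expectation parameter) for Bernoulli:
mu = 1/(1+exp(-eta)).
eta = 2.28.
exp(-eta) = exp(-2.28) = 0.102284.
mu = 1/(1+0.102284) = 0.9072

0.9072


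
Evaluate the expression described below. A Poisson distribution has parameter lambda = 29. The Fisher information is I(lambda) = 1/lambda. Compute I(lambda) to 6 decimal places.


Fisher information for Poisson: I(lambda) = 1/lambda.
lambda = 29.
I(lambda) = 1/29 = 0.034483

0.034483


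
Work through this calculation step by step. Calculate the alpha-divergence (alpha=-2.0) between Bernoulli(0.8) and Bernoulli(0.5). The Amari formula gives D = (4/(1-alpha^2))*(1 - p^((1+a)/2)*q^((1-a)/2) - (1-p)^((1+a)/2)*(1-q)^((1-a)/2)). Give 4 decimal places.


Amari alpha-divergence:
D = (4/(1-alpha^2))*(1 - p^((1+a)/2)*q^((1-a)/2) - (1-p)^((1+a)/2)*(1-q)^((1-a)/2)).
alpha = -2.0, p = 0.8, q = 0.5.
e1 = (1+alpha)/2 = -0.5, e2 = (1-alpha)/2 = 1.5.
t1 = p^e1 * q^e2 = 0.8^-0.5 * 0.5^1.5 = 0.395285.
t2 = (1-p)^e1 * (1-q)^e2 = 0.2^-0.5 * 0.5^1.5 = 0.790569.
4/(1-alpha^2) = -1.333333.
D = -1.333333*(1 - 0.395285 - 0.790569) = 0.2478

0.2478


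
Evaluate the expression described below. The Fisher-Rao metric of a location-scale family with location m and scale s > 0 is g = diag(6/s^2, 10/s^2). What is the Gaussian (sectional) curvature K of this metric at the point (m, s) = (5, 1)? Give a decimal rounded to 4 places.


The metric has the form g = (A dm^2 + B ds^2)/s^2 with A = 6, B = 10.
Substitute u = sqrt(A/B)*m: g = B*(du^2 + ds^2)/s^2, i.e. B times the
Poincare upper half-plane metric, which has constant Gaussian curvature -1.
Scaling a 2D metric by a constant c divides the Gaussian curvature by c,
so K = -1/B = -1/(10) = -0.1000 everywhere (the point (m, s) = (5, 1) is irrelevant:
the curvature is constant).
The requested Gaussian curvature is K = -0.1000.

-0.1000


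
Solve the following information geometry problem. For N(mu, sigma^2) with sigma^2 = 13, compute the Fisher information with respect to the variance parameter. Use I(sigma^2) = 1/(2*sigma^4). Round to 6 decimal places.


Fisher information for variance: I(sigma^2) = 1/(2*sigma^4).
sigma^2 = 13, so sigma^4 = 169.
I = 1/(2*169) = 1/338 = 0.002959

0.002959


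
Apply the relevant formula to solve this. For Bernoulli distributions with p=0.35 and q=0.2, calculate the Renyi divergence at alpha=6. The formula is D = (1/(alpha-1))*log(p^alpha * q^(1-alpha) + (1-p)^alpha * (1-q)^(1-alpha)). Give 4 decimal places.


Renyi divergence of order alpha between Bernoulli distributions:
D = (1/(alpha-1))*log(p^alpha * q^(1-alpha) + (1-p)^alpha * (1-q)^(1-alpha)).
alpha = 6, p = 0.35, q = 0.2.
p^alpha * q^(1-alpha) = 0.35^6 * 0.2^-5 = 5.74458.
(1-p)^alpha * (1-q)^(1-alpha) = 0.65^6 * 0.8^-5 = 0.23016.
sum = 5.74458 + 0.23016 = 5.97474.
D = (1/5)*log(5.97474) = 0.3575

0.3575


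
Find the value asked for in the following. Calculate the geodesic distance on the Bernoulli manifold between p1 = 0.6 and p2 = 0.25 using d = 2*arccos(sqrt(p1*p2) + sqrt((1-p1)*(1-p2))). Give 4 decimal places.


Geodesic distance on Bernoulli manifold:
d(p1,p2) = 2*arccos(sqrt(p1*p2) + sqrt((1-p1)*(1-p2))).
sqrt(p1*p2) = sqrt(0.6*0.25) = 0.387298.
sqrt((1-p1)*(1-p2)) = sqrt(0.4*0.75) = 0.547723.
arg = 0.387298 + 0.547723 = 0.935021.
d = 2*arccos(0.935021) = 0.7250

0.7250


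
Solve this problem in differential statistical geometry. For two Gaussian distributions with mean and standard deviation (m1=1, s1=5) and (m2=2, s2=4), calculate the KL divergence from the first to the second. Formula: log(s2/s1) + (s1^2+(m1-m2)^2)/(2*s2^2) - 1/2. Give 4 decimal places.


KL divergence between normal distributions:
KL = log(s2/s1) + (s1^2 + (m1-m2)^2)/(2*s2^2) - 1/2.
log(4/5) = -0.223144.
(5^2 + (1-2)^2)/(2*4^2) = (25 + 1)/32 = 0.8125.
KL = -0.223144 + 0.8125 - 0.5 = 0.0894

0.0894


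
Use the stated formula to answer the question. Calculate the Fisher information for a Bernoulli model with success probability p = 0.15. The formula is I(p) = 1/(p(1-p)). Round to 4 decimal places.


For Bernoulli(p), Fisher information is I(p) = 1/(p*(1-p)).
p = 0.15, 1-p = 0.85.
p*(1-p) = 0.1275.
I(p) = 1/0.1275 = 7.8431

7.8431


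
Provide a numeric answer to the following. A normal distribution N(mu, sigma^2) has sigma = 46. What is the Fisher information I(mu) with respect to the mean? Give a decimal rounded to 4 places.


The Fisher information for the mean of a normal distribution is I(mu) = 1/sigma^2.
sigma = 46, so sigma^2 = 2116.
I(mu) = 1/2116 = 0.0005

0.0005


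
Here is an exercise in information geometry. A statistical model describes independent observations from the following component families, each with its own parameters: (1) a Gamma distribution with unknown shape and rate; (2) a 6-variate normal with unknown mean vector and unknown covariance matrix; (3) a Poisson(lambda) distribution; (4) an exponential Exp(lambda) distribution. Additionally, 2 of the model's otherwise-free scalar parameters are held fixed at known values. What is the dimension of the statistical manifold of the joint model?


The dimension of a statistical manifold equals the number of free
(independent) real parameters of the model. For a product of independent
blocks the parameter counts add.
- Gamma (shape, rate): 2.
- 6-variate normal: 6 (mean) + 6*7/2 = 21 (symmetric covariance) = 27.
- Poisson (lambda): 1.
- exponential (lambda): 1.
Total = 2 + 27 + 1 + 1 = 31.
2 parameter(s) fixed at known values: 31 - 2 = 29.
Dimension = 29

29


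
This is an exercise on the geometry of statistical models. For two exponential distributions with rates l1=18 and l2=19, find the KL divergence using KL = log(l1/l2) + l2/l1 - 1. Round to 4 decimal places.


KL divergence for exponential family:
KL = log(l1/l2) + l2/l1 - 1.
log(18/19) = -0.054067.
19/18 = 1.055556.
KL = -0.054067 + 1.055556 - 1 = 0.0015

0.0015


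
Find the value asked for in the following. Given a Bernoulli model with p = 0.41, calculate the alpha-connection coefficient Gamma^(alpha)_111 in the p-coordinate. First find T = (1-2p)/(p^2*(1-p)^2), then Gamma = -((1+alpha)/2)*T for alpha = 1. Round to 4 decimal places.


Skewness (Amari-Chentsov) tensor: T = (1-2p)/(p^2*(1-p)^2).
p = 0.41, 1-2p = 0.18, p^2 = 0.1681, (1-p)^2 = 0.3481.
T = 0.18/(0.1681 * 0.3481) = 3.076102.
In the p-coordinate, Gamma^(alpha) = Gamma^(0) - (alpha/2)*T with Gamma^(0) = (1/2)*g'(p) = -T/2,
so Gamma^(alpha) = -((1+alpha)/2)*T.
alpha = 1, -(1+alpha)/2 = -1.0.
Gamma = -1.0 * 3.076102 = -3.0761

-3.0761


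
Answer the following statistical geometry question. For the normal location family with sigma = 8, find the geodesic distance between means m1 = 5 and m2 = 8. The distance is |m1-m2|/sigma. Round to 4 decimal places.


On the fixed-variance normal subfamily, geodesic distance = |m1-m2|/sigma.
|5 - 8| = 3.
sigma = 8.
d = 3/8 = 0.3750

0.3750


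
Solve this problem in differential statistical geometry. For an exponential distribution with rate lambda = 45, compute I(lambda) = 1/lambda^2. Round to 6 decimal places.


Fisher information for exponential: I(lambda) = 1/lambda^2.
lambda = 45, lambda^2 = 2025.
I = 1/2025 = 0.000494

0.000494


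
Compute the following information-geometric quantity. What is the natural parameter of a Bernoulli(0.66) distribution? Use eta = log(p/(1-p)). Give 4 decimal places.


Natural parameter for Bernoulli: eta = log(p/(1-p)).
p = 0.66, 1-p = 0.34.
p/(1-p) = 1.941176.
eta = log(1.941176) = 0.6633

0.6633


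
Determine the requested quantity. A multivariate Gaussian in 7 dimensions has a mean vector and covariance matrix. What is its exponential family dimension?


Exponential family dimension calculation:
For 7-dim MVN: mean has 7 params, covariance has 7*8/2 = 28 unique entries.
Total dim = 7 + 28 = 35.

35


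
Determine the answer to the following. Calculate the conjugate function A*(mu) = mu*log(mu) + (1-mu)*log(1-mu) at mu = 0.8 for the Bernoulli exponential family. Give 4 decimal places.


Legendre transform for Bernoulli:
A*(mu) = mu*log(mu) + (1-mu)*log(1-mu).
mu = 0.8, 1-mu = 0.2.
mu*log(mu) = 0.8*log(0.8) = -0.178515.
(1-mu)*log(1-mu) = 0.2*log(0.2) = -0.321888.
A* = -0.178515 + -0.321888 = -0.5004

-0.5004


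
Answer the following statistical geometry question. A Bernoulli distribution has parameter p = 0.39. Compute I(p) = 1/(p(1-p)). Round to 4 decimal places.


For Bernoulli(p), Fisher information is I(p) = 1/(p*(1-p)).
p = 0.39, 1-p = 0.61.
p*(1-p) = 0.2379.
I(p) = 1/0.2379 = 4.2034

4.2034


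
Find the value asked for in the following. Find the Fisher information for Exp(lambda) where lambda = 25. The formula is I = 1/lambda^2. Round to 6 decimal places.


Fisher information for exponential: I(lambda) = 1/lambda^2.
lambda = 25, lambda^2 = 625.
I = 1/625 = 0.001600

0.001600


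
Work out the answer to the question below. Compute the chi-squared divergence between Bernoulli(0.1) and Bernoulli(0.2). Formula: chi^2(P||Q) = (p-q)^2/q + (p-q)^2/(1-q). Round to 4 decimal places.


Chi-squared divergence between Bernoulli distributions:
chi^2 = (p-q)^2/q + (p-q)^2/(1-q).
p = 0.1, q = 0.2, p-q = -0.1.
(p-q)^2 = 0.01.
term1 = 0.01/0.2 = 0.05.
term2 = 0.01/0.8 = 0.0125.
chi^2 = 0.05 + 0.0125 = 0.0625

0.0625


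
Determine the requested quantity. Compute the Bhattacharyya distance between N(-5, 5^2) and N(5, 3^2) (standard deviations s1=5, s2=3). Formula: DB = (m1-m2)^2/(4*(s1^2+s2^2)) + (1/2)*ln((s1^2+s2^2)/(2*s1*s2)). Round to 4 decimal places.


Bhattacharyya distance between two Gaussians:
DB = (m1-m2)^2/(4*(s1^2+s2^2)) + (1/2)*ln((s1^2+s2^2)/(2*s1*s2)).
(m1-m2)^2 = (-10)^2 = 100.
s1^2+s2^2 = 25 + 9 = 34.
term1 = 100/136 = 0.735294.
term2 = 0.5*ln(34/30.0) = 0.062582.
DB = 0.735294 + 0.062582 = 0.7979

0.7979


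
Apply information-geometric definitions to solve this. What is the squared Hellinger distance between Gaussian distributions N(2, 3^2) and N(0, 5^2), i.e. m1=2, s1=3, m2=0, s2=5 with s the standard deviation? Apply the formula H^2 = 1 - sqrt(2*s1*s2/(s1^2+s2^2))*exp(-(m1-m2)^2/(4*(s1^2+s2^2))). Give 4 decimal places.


Squared Hellinger distance for Gaussians:
H^2 = 1 - sqrt(2*s1*s2/(s1^2+s2^2)) * exp(-(m1-m2)^2/(4*(s1^2+s2^2))).
s1^2 = 9, s2^2 = 25, s1^2+s2^2 = 34.
sqrt(2*3*5/(34)) = 0.939336.
(m1-m2)^2 = (2)^2 = 4.
exp(-4/(4*34)) = exp(-0.029412) = 0.971017.
H^2 = 1 - 0.939336*0.971017 = 0.0879

0.0879


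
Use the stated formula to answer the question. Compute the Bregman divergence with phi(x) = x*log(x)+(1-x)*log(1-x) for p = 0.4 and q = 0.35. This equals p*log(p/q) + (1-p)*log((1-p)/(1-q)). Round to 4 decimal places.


Bregman divergence with negative entropy generator:
D = p*log(p/q) + (1-p)*log((1-p)/(1-q)).
p = 0.4, q = 0.35.
p*log(p/q) = 0.4*log(0.4/0.35) = 0.053413.
(1-p)*log((1-p)/(1-q)) = 0.6*log(0.6/0.65) = -0.048026.
D = 0.053413 + -0.048026 = 0.0054

0.0054


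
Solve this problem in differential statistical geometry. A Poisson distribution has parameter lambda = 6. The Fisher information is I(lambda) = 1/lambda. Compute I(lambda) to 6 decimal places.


Fisher information for Poisson: I(lambda) = 1/lambda.
lambda = 6.
I(lambda) = 1/6 = 0.166667

0.166667


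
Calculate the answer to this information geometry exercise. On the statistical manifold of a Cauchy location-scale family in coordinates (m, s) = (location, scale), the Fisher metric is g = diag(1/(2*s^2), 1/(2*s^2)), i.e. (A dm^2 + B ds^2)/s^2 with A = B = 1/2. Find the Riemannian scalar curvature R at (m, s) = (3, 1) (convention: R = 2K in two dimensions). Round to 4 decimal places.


The metric has the form g = (A dm^2 + B ds^2)/s^2 with A = 1/2, B = 1/2.
Substitute u = sqrt(A/B)*m: g = B*(du^2 + ds^2)/s^2, i.e. B times the
Poincare upper half-plane metric, which has constant Gaussian curvature -1.
Scaling a 2D metric by a constant c divides the Gaussian curvature by c,
so K = -1/B = -1/(1/2) = -2.0000 everywhere (the point (m, s) = (3, 1) is irrelevant:
the curvature is constant).
Scalar curvature in dimension 2: R = 2K = -2/(1/2) = -4.0000.

-4.0000


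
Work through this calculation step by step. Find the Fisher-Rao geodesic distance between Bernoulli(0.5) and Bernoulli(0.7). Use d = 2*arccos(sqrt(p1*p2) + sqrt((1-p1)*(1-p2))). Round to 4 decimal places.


Geodesic distance on Bernoulli manifold:
d(p1,p2) = 2*arccos(sqrt(p1*p2) + sqrt((1-p1)*(1-p2))).
sqrt(p1*p2) = sqrt(0.5*0.7) = 0.591608.
sqrt((1-p1)*(1-p2)) = sqrt(0.5*0.3) = 0.387298.
arg = 0.591608 + 0.387298 = 0.978906.
d = 2*arccos(0.978906) = 0.4115

0.4115


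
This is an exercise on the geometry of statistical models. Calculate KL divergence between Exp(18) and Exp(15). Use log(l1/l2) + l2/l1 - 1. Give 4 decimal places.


KL divergence for exponential family:
KL = log(l1/l2) + l2/l1 - 1.
log(18/15) = 0.182322.
15/18 = 0.833333.
KL = 0.182322 + 0.833333 - 1 = 0.0157

0.0157


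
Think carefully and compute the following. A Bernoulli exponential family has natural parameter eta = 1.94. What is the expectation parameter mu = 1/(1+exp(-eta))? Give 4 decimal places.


Dual coordinate (expectation parameter) for Bernoulli:
mu = 1/(1+exp(-eta)).
eta = 1.94.
exp(-eta) = exp(-1.94) = 0.143704.
mu = 1/(1+0.143704) = 0.8744

0.8744


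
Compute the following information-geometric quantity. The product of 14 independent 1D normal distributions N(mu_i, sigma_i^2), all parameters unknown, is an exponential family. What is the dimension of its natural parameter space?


Exponential family dimension calculation:
Each univariate normal has two natural parameters (mu/sigma^2 and -1/(2 sigma^2)).
With 14 independent components, dim = 2 * 14 = 28.

28


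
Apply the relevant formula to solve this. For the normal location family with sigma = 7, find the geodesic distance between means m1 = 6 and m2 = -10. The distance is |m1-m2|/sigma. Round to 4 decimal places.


On the fixed-variance normal subfamily, geodesic distance = |m1-m2|/sigma.
|6 - -10| = 16.
sigma = 7.
d = 16/7 = 2.2857

2.2857


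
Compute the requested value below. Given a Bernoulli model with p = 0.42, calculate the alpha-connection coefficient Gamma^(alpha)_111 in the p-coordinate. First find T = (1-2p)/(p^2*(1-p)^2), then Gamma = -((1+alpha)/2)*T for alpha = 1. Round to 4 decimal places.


Skewness (Amari-Chentsov) tensor: T = (1-2p)/(p^2*(1-p)^2).
p = 0.42, 1-2p = 0.16, p^2 = 0.1764, (1-p)^2 = 0.3364.
T = 0.16/(0.1764 * 0.3364) = 2.696283.
In the p-coordinate, Gamma^(alpha) = Gamma^(0) - (alpha/2)*T with Gamma^(0) = (1/2)*g'(p) = -T/2,
so Gamma^(alpha) = -((1+alpha)/2)*T.
alpha = 1, -(1+alpha)/2 = -1.0.
Gamma = -1.0 * 2.696283 = -2.6963

-2.6963


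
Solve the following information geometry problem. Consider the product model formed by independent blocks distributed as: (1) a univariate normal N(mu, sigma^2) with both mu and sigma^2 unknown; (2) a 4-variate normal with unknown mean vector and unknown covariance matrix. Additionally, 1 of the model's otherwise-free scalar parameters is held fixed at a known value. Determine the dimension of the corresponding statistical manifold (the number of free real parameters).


The dimension of a statistical manifold equals the number of free
(independent) real parameters of the model. For a product of independent
blocks the parameter counts add.
- normal (mu, sigma^2): 2.
- 4-variate normal: 4 (mean) + 4*5/2 = 10 (symmetric covariance) = 14.
Total = 2 + 14 = 16.
1 parameter(s) fixed at known values: 16 - 1 = 15.
Dimension = 15

15


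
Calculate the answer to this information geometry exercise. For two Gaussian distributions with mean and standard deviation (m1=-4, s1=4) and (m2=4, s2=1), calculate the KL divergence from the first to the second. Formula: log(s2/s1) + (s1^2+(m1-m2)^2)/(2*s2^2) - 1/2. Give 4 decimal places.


KL divergence between normal distributions:
KL = log(s2/s1) + (s1^2 + (m1-m2)^2)/(2*s2^2) - 1/2.
log(1/4) = -1.386294.
(4^2 + (-4-4)^2)/(2*1^2) = (16 + 64)/2 = 40.0.
KL = -1.386294 + 40.0 - 0.5 = 38.1137

38.1137


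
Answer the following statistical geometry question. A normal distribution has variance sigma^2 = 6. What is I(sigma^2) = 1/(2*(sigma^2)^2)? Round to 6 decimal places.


Fisher information for variance: I(sigma^2) = 1/(2*sigma^4).
sigma^2 = 6, so sigma^4 = 36.
I = 1/(2*36) = 1/72 = 0.013889

0.013889


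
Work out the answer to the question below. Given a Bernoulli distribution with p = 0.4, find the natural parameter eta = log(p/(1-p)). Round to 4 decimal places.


Natural parameter for Bernoulli: eta = log(p/(1-p)).
p = 0.4, 1-p = 0.6.
p/(1-p) = 0.666667.
eta = log(0.666667) = -0.4055

-0.4055


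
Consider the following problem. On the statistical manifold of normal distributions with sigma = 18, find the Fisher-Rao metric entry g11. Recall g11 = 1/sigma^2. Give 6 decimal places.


For the 2-parameter normal family, the Fisher metric has:
  g11 = 1/sigma^2, g22 = 2/sigma^2.
sigma = 18, sigma^2 = 324.
g11 = 0.003086

0.003086


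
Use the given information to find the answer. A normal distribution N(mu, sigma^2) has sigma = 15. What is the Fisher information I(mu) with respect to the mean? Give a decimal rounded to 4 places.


The Fisher information for the mean of a normal distribution is I(mu) = 1/sigma^2.
sigma = 15, so sigma^2 = 225.
I(mu) = 1/225 = 0.0044

0.0044


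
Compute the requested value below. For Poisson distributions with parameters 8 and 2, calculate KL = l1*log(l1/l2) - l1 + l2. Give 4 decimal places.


KL divergence for Poisson:
KL = l1*log(l1/l2) - l1 + l2.
l1 = 8, l2 = 2.
log(8/2) = 1.386294.
l1*log(l1/l2) = 8 * 1.386294 = 11.090355.
KL = 11.090355 - 8 + 2 = 5.0904

5.0904


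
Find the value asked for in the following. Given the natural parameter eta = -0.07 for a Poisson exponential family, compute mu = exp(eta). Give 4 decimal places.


Expectation parameter for Poisson exponential family:
mu = exp(eta).
eta = -0.07.
mu = exp(-0.07) = 0.9324

0.9324


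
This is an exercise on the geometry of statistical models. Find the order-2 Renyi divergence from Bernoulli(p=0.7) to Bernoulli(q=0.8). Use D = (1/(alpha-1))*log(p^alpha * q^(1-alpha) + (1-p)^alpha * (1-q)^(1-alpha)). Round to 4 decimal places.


Renyi divergence of order alpha between Bernoulli distributions:
D = (1/(alpha-1))*log(p^alpha * q^(1-alpha) + (1-p)^alpha * (1-q)^(1-alpha)).
alpha = 2, p = 0.7, q = 0.8.
p^alpha * q^(1-alpha) = 0.7^2 * 0.8^-1 = 0.6125.
(1-p)^alpha * (1-q)^(1-alpha) = 0.3^2 * 0.2^-1 = 0.45.
sum = 0.6125 + 0.45 = 1.0625.
D = (1/1)*log(1.0625) = 0.0606

0.0606


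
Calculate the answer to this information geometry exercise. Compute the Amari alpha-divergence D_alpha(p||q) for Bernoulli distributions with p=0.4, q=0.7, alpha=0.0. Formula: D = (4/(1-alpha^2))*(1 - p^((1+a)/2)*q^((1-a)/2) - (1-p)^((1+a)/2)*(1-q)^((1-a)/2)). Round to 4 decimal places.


Amari alpha-divergence:
D = (4/(1-alpha^2))*(1 - p^((1+a)/2)*q^((1-a)/2) - (1-p)^((1+a)/2)*(1-q)^((1-a)/2)).
alpha = 0.0, p = 0.4, q = 0.7.
e1 = (1+alpha)/2 = 0.5, e2 = (1-alpha)/2 = 0.5.
t1 = p^e1 * q^e2 = 0.4^0.5 * 0.7^0.5 = 0.52915.
t2 = (1-p)^e1 * (1-q)^e2 = 0.6^0.5 * 0.3^0.5 = 0.424264.
4/(1-alpha^2) = 4.0.
D = 4.0*(1 - 0.52915 - 0.424264) = 0.1863

0.1863


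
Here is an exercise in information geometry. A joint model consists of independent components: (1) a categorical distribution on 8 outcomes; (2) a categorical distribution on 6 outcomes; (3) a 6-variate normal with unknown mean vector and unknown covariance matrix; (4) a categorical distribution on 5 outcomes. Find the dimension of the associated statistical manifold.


The dimension of a statistical manifold equals the number of free
(independent) real parameters of the model. For a product of independent
blocks the parameter counts add.
- categorical on 8 outcomes (probabilities sum to 1): 8-1 = 7.
- categorical on 6 outcomes (probabilities sum to 1): 6-1 = 5.
- 6-variate normal: 6 (mean) + 6*7/2 = 21 (symmetric covariance) = 27.
- categorical on 5 outcomes (probabilities sum to 1): 5-1 = 4.
Total = 7 + 5 + 27 + 4 = 43.
Dimension = 43

43


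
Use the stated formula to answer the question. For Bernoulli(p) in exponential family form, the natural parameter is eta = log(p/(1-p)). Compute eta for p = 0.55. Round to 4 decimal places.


Natural parameter for Bernoulli: eta = log(p/(1-p)).
p = 0.55, 1-p = 0.45.
p/(1-p) = 1.222222.
eta = log(1.222222) = 0.2007

0.2007


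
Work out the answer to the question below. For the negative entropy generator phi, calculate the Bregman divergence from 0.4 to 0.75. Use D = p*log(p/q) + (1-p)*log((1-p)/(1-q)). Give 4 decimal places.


Bregman divergence with negative entropy generator:
D = p*log(p/q) + (1-p)*log((1-p)/(1-q)).
p = 0.4, q = 0.75.
p*log(p/q) = 0.4*log(0.4/0.75) = -0.251443.
(1-p)*log((1-p)/(1-q)) = 0.6*log(0.6/0.25) = 0.525281.
D = -0.251443 + 0.525281 = 0.2738

0.2738


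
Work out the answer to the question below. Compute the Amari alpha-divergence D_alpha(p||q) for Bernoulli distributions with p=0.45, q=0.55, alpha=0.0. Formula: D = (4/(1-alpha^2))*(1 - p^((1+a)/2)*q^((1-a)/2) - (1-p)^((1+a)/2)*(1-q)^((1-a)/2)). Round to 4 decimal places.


Amari alpha-divergence:
D = (4/(1-alpha^2))*(1 - p^((1+a)/2)*q^((1-a)/2) - (1-p)^((1+a)/2)*(1-q)^((1-a)/2)).
alpha = 0.0, p = 0.45, q = 0.55.
e1 = (1+alpha)/2 = 0.5, e2 = (1-alpha)/2 = 0.5.
t1 = p^e1 * q^e2 = 0.45^0.5 * 0.55^0.5 = 0.497494.
t2 = (1-p)^e1 * (1-q)^e2 = 0.55^0.5 * 0.45^0.5 = 0.497494.
4/(1-alpha^2) = 4.0.
D = 4.0*(1 - 0.497494 - 0.497494) = 0.0201

0.0201


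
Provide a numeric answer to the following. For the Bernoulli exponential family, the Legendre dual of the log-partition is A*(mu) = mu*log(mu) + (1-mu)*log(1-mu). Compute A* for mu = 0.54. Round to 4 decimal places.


Legendre transform for Bernoulli:
A*(mu) = mu*log(mu) + (1-mu)*log(1-mu).
mu = 0.54, 1-mu = 0.46.
mu*log(mu) = 0.54*log(0.54) = -0.332741.
(1-mu)*log(1-mu) = 0.46*log(0.46) = -0.357203.
A* = -0.332741 + -0.357203 = -0.6899

-0.6899


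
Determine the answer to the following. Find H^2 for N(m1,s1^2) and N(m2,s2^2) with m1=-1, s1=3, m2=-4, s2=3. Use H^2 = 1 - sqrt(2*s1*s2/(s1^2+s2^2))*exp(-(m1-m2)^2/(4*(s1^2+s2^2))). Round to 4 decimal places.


Squared Hellinger distance for Gaussians:
H^2 = 1 - sqrt(2*s1*s2/(s1^2+s2^2)) * exp(-(m1-m2)^2/(4*(s1^2+s2^2))).
s1^2 = 9, s2^2 = 9, s1^2+s2^2 = 18.
sqrt(2*3*3/(18)) = 1.0.
(m1-m2)^2 = (3)^2 = 9.
exp(-9/(4*18)) = exp(-0.125) = 0.882497.
H^2 = 1 - 1.0*0.882497 = 0.1175

0.1175


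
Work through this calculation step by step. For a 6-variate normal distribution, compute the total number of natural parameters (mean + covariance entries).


Exponential family dimension calculation:
For 6-dim MVN: mean has 6 params, covariance has 6*7/2 = 21 unique entries.
Total dim = 6 + 21 = 27.

27


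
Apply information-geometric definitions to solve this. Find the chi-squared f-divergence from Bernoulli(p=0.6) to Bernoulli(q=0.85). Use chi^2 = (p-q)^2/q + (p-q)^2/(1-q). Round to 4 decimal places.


Chi-squared divergence between Bernoulli distributions:
chi^2 = (p-q)^2/q + (p-q)^2/(1-q).
p = 0.6, q = 0.85, p-q = -0.25.
(p-q)^2 = 0.0625.
term1 = 0.0625/0.85 = 0.073529.
term2 = 0.0625/0.15 = 0.416667.
chi^2 = 0.073529 + 0.416667 = 0.4902

0.4902


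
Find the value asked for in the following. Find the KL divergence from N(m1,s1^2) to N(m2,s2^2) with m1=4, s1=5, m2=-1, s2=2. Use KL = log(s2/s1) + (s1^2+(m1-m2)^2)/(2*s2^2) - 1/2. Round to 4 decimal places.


KL divergence between normal distributions:
KL = log(s2/s1) + (s1^2 + (m1-m2)^2)/(2*s2^2) - 1/2.
log(2/5) = -0.916291.
(5^2 + (4--1)^2)/(2*2^2) = (25 + 25)/8 = 6.25.
KL = -0.916291 + 6.25 - 0.5 = 4.8337

4.8337


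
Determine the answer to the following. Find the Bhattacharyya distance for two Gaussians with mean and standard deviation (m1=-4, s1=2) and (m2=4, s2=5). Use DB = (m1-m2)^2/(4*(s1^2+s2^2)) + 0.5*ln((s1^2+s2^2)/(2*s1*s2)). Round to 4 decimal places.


Bhattacharyya distance between two Gaussians:
DB = (m1-m2)^2/(4*(s1^2+s2^2)) + (1/2)*ln((s1^2+s2^2)/(2*s1*s2)).
(m1-m2)^2 = (-8)^2 = 64.
s1^2+s2^2 = 4 + 25 = 29.
term1 = 64/116 = 0.551724.
term2 = 0.5*ln(29/20.0) = 0.185782.
DB = 0.551724 + 0.185782 = 0.7375

0.7375


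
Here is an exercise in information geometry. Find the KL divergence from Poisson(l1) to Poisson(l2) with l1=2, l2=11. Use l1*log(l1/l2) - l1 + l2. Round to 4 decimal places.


KL divergence for Poisson:
KL = l1*log(l1/l2) - l1 + l2.
l1 = 2, l2 = 11.
log(2/11) = -1.704748.
l1*log(l1/l2) = 2 * -1.704748 = -3.409496.
KL = -3.409496 - 2 + 11 = 5.5905

5.5905


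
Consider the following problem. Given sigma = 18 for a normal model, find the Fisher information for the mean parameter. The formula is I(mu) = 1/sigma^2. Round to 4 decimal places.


The Fisher information for the mean of a normal distribution is I(mu) = 1/sigma^2.
sigma = 18, so sigma^2 = 324.
I(mu) = 1/324 = 0.0031

0.0031
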